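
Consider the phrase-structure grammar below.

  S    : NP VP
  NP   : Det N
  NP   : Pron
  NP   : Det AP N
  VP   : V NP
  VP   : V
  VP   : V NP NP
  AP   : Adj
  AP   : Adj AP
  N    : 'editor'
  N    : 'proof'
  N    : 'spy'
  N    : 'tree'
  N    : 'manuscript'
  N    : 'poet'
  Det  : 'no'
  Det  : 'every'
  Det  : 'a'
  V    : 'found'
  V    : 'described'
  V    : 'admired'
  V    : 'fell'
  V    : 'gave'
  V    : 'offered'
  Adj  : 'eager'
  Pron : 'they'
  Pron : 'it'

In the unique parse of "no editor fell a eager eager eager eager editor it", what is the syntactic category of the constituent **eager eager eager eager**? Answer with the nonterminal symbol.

AP

[S [NP [Det no] [N editor]] [VP [V fell] [NP [Det a] [AP [Adj eager] [AP [Adj eager] [AP [Adj eager] [AP [Adj eager]]]]] [N editor]] [NP [Pron it]]]]
The span 'eager eager eager eager' is the AP node built by AP → Adj AP.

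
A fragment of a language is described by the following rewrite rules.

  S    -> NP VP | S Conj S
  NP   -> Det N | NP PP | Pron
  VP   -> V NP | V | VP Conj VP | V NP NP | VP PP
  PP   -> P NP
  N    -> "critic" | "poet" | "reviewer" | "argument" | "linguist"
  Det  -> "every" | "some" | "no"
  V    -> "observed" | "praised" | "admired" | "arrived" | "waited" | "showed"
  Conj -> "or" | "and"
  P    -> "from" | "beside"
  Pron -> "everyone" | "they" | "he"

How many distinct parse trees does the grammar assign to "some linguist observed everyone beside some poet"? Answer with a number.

The two bracketings:
[S [NP [Det some] [N linguist]] [VP [V observed] [NP [NP [Pron everyone]] [PP [P beside] [NP [Det some] [N poet]]]]]]
[S [NP [Det some] [N linguist]] [VP [VP [V observed] [NP [Pron everyone]]] [PP [P beside] [NP [Det some] [N poet]]]]]
The difference turns on whether NP → NP PP is used at the relevant span, versus an alternative expansion of NP.

2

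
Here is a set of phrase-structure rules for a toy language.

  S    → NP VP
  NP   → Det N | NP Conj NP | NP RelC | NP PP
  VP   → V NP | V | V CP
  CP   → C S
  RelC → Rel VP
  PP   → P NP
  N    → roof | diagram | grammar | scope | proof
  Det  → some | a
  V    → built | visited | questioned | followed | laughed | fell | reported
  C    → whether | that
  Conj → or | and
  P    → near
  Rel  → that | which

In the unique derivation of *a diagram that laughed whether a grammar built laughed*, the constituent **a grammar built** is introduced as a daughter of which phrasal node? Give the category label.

[S [NP [NP [Det a] [N diagram]] [RelC [Rel that] [VP [V laughed] [CP [C whether] [S [NP [Det a] [N grammar]] [VP [V built]]]]]]] [VP [V laughed]]]
The span 'a grammar built' is the S node built by S → NP VP.
Its mother is the CP built by CP → C S.

CP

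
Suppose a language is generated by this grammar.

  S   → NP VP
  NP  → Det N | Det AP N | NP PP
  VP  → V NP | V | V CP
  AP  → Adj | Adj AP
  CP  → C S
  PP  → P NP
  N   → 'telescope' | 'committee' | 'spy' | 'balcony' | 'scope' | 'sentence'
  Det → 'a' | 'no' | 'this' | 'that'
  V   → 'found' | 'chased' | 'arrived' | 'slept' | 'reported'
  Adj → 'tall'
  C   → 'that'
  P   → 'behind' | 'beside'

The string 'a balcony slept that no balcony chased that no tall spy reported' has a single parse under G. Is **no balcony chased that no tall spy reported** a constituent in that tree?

[S [NP [Det a] [N balcony]] [VP [V slept] [CP [C that] [S [NP [Det no] [N balcony]] [VP [V chased] [CP [C that] [S [NP [Det no] [AP [Adj tall]] [N spy]] [VP [V reported]]]]]]]]]
The words 'no balcony chased that no tall spy reported' are exhaustively dominated by a single S node (built by S → NP VP), so they form a constituent.

Yes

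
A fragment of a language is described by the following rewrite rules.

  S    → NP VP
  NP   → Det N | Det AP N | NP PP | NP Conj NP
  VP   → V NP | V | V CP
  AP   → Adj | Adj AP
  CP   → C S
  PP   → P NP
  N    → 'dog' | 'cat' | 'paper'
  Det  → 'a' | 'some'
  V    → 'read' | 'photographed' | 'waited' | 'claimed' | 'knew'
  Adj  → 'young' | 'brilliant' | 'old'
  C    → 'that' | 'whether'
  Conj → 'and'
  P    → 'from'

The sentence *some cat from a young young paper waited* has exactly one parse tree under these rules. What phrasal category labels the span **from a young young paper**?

PP

[S [NP [NP [Det some] [N cat]] [PP [P from] [NP [Det a] [AP [Adj young] [AP [Adj young]]] [N paper]]]] [VP [V waited]]]
The span 'from a young young paper' is the PP node built by PP → P NP.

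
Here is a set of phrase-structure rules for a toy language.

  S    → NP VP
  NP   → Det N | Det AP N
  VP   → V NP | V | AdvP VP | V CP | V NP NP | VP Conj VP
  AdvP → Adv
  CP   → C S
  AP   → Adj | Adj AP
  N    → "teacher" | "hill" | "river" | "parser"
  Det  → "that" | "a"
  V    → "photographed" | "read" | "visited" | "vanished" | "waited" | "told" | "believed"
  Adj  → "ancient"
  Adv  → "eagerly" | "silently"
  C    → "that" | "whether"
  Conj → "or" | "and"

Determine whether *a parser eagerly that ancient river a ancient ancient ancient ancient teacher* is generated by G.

An Adv word can never sit immediately before a C/Det word in any string this grammar generates, so the substring 'eagerly that' rules out a derivation.

Ungrammatical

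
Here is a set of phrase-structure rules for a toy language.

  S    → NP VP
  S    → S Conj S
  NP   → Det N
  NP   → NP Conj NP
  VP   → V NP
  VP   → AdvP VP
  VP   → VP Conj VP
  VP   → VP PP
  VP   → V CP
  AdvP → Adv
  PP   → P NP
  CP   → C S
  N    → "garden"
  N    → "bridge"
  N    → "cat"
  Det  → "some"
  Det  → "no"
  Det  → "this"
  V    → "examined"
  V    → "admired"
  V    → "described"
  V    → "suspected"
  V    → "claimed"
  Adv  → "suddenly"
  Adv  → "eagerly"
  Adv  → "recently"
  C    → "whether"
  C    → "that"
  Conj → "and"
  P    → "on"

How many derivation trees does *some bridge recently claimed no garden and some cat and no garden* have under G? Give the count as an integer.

The two bracketings:
[S [NP [Det some] [N bridge]] [VP [AdvP [Adv recently]] [VP [V claimed] [NP [NP [Det no] [N garden]] [Conj and] [NP [NP [Det some] [N cat]] [Conj and] [NP [Det no] [N garden]]]]]]]
[S [NP [Det some] [N bridge]] [VP [AdvP [Adv recently]] [VP [V claimed] [NP [NP [NP [Det no] [N garden]] [Conj and] [NP [Det some] [N cat]]] [Conj and] [NP [Det no] [N garden]]]]]]
The trees differ in how a recursive rule is bracketed over the same span.

2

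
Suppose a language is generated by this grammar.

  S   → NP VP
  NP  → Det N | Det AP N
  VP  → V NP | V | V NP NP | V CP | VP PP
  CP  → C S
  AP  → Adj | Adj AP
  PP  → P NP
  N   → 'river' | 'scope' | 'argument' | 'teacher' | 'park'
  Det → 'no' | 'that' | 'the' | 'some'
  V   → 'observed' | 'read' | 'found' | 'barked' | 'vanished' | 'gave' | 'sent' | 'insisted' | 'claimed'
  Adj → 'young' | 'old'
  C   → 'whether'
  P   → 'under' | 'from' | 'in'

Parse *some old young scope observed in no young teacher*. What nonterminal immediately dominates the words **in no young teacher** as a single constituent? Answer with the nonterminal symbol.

PP

[S [NP [Det some] [AP [Adj old] [AP [Adj young]]] [N scope]] [VP [VP [V observed]] [PP [P in] [NP [Det no] [AP [Adj young]] [N teacher]]]]]
The span 'in no young teacher' is the PP node built by PP → P NP.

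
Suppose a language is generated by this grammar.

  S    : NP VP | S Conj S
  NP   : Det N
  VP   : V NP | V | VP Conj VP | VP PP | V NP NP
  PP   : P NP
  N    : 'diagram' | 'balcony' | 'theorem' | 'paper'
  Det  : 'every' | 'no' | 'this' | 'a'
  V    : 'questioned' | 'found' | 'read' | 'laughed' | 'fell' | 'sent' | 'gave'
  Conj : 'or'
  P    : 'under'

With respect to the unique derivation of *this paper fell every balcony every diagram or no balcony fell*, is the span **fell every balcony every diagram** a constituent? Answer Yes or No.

[S [S [NP [Det this] [N paper]] [VP [V fell] [NP [Det every] [N balcony]] [NP [Det every] [N diagram]]]] [Conj or] [S [NP [Det no] [N balcony]] [VP [V fell]]]]
The words 'fell every balcony every diagram' are exhaustively dominated by a single VP node (built by VP → V NP NP), so they form a constituent.

Yes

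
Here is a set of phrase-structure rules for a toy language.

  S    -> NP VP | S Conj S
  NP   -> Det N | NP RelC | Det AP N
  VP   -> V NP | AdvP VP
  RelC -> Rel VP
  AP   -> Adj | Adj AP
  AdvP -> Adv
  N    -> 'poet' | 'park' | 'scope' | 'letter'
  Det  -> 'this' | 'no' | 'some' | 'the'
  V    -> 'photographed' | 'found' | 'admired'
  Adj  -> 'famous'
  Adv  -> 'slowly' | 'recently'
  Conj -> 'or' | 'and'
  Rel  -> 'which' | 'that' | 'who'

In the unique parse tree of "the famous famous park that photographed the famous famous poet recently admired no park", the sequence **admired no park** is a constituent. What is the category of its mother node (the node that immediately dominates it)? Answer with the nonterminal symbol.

VP

[S [NP [NP [Det the] [AP [Adj famous] [AP [Adj famous]]] [N park]] [RelC [Rel that] [VP [V photographed] [NP [Det the] [AP [Adj famous] [AP [Adj famous]]] [N poet]]]]] [VP [AdvP [Adv recently]] [VP [V admired] [NP [Det no] [N park]]]]]
The span 'admired no park' is the VP node built by VP → V NP.
Its mother is the VP built by VP → AdvP VP.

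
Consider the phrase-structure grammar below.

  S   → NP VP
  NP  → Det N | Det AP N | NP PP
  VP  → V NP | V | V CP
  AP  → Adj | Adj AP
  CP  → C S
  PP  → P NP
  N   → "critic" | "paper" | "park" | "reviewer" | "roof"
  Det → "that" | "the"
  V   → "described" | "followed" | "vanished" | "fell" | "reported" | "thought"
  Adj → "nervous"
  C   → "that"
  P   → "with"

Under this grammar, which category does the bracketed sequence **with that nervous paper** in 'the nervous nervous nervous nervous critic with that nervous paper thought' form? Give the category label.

PP

[S [NP [NP [Det the] [AP [Adj nervous] [AP [Adj nervous] [AP [Adj nervous] [AP [Adj nervous]]]]] [N critic]] [PP [P with] [NP [Det that] [AP [Adj nervous]] [N paper]]]] [VP [V thought]]]
The span 'with that nervous paper' is the PP node built by PP → P NP.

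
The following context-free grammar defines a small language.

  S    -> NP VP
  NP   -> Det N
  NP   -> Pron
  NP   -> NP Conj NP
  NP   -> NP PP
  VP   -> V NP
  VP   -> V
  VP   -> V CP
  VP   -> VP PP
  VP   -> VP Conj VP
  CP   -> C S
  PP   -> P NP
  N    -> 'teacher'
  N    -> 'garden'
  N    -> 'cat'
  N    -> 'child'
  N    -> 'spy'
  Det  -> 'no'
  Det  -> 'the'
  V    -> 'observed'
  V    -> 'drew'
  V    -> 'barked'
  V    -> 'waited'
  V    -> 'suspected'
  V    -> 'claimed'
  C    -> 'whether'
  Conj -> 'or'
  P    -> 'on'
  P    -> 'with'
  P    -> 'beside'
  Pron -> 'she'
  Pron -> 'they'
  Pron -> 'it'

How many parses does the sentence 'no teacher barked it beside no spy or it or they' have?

7

Two of the 7 distinct bracketings:
[S [NP [Det no] [N teacher]] [VP [V barked] [NP [NP [NP [Pron it]] [PP [P beside] [NP [Det no] [N spy]]]] [Conj or] [NP [NP [Pron it]] [Conj or] [NP [Pron they]]]]]]
[S [NP [Det no] [N teacher]] [VP [V barked] [NP [NP [NP [NP [Pron it]] [PP [P beside] [NP [Det no] [N spy]]]] [Conj or] [NP [Pron it]]] [Conj or] [NP [Pron they]]]]]
The trees differ in how a recursive rule is bracketed over the same span.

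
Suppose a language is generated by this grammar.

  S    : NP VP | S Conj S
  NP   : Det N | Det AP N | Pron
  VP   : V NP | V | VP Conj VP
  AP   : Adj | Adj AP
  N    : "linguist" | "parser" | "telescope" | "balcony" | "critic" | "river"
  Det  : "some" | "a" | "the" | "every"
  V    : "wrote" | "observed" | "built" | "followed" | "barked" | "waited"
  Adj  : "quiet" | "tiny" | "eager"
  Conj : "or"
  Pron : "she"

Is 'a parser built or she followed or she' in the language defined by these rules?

For S → NP VP, the only prefix that parses as NP is 'a parser', but the remainder 'built or she followed or she' is not a VP under these rules. The alternative S rule S → S Conj S likewise has no satisfying split.

Ungrammatical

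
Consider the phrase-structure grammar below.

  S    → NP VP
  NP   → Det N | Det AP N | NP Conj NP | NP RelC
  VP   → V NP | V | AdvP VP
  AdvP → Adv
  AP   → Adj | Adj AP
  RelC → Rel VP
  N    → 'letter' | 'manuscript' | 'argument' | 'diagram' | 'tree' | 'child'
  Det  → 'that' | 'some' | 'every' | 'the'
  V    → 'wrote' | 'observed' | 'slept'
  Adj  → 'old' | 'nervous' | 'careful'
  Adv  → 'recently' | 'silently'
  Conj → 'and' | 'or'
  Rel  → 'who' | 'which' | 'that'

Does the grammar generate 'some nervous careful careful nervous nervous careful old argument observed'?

S
  NP
    Det: some
    AP
      Adj: nervous
      AP
        Adj: careful
        AP
          Adj: careful
          AP
            Adj: nervous
            AP
              Adj: nervous
              AP
                Adj: careful
                AP
                  Adj: old
    N: argument
  VP
    V: observed
Every word is introduced by a lexical rule and the phrasal rules combine the resulting categories into a single S.

Grammatical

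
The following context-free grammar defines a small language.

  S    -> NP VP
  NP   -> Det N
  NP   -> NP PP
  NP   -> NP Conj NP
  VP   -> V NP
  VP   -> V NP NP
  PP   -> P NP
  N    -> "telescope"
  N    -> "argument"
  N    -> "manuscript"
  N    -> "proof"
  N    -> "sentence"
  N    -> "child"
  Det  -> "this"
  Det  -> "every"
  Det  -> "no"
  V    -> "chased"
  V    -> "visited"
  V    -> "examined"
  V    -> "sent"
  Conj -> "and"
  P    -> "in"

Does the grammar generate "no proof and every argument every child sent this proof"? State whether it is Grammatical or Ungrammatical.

For S → NP VP, every NP-prefix leaves a non-VP remainder: after 'no proof' the remainder is not a VP; after 'no proof and every argument' the remainder is not a VP.

Ungrammatical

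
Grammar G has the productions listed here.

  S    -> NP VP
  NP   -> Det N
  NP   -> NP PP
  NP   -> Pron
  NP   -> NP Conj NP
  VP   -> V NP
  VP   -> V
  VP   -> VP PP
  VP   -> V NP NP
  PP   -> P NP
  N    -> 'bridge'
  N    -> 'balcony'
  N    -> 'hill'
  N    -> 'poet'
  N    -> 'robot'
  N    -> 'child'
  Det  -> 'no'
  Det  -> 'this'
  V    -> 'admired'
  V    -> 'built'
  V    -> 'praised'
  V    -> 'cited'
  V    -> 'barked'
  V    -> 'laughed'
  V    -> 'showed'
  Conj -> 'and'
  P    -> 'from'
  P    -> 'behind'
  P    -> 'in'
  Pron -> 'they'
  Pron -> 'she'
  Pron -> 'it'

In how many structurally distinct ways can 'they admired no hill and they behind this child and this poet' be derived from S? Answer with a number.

Two of the 6 distinct bracketings:
[S [NP [Pron they]] [VP [V admired] [NP [NP [NP [Det no] [N hill]] [Conj and] [NP [Pron they]]] [PP [P behind] [NP [NP [Det this] [N child]] [Conj and] [NP [Det this] [N poet]]]]]]]
[S [NP [Pron they]] [VP [V admired] [NP [NP [Det no] [N hill]] [Conj and] [NP [NP [Pron they]] [PP [P behind] [NP [NP [Det this] [N child]] [Conj and] [NP [Det this] [N poet]]]]]]]]
The trees differ in how a recursive rule is bracketed over the same span.

6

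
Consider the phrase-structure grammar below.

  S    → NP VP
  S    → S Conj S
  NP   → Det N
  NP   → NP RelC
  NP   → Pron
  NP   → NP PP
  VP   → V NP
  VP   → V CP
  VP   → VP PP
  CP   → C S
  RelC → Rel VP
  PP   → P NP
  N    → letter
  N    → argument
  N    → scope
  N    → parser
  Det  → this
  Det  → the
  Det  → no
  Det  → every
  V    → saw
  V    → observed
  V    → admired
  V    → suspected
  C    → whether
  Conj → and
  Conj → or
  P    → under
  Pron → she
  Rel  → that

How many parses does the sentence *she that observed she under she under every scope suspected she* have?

Two of the 9 distinct bracketings:
[S [NP [NP [Pron she]] [RelC [Rel that] [VP [V observed] [NP [NP [Pron she]] [PP [P under] [NP [NP [Pron she]] [PP [P under] [NP [Det every] [N scope]]]]]]]]] [VP [V suspected] [NP [Pron she]]]]
[S [NP [NP [Pron she]] [RelC [Rel that] [VP [V observed] [NP [NP [NP [Pron she]] [PP [P under] [NP [Pron she]]]] [PP [P under] [NP [Det every] [N scope]]]]]]] [VP [V suspected] [NP [Pron she]]]]
The trees differ in how a recursive rule is bracketed over the same span.

9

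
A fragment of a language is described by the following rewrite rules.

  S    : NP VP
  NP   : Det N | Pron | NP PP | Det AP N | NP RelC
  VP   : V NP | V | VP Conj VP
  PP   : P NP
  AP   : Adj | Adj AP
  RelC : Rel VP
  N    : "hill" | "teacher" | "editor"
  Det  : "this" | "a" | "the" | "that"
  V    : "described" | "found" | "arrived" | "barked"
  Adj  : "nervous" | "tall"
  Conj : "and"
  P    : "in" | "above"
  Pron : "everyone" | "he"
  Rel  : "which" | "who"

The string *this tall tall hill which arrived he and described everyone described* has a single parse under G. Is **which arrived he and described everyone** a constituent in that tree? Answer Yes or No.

[S [NP [NP [Det this] [AP [Adj tall] [AP [Adj tall]]] [N hill]] [RelC [Rel which] [VP [VP [V arrived] [NP [Pron he]]] [Conj and] [VP [V described] [NP [Pron everyone]]]]]] [VP [V described]]]
The words 'which arrived he and described everyone' are exhaustively dominated by a single RelC node (built by RelC → Rel VP), so they form a constituent.

Yes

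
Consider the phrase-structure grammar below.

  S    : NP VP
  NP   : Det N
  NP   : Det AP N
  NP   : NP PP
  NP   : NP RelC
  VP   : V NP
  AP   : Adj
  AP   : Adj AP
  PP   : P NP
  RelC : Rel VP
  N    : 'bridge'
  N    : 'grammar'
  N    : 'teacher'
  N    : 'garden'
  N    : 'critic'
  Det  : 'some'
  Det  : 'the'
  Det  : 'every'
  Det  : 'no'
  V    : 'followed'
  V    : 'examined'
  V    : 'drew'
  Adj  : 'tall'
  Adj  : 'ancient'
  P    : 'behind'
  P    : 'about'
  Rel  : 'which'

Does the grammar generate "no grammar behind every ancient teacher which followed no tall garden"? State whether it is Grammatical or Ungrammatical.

For S → NP VP, every NP-prefix leaves a non-VP remainder: after 'no grammar' the remainder is not a VP; after 'no grammar behind every ancient teacher' the remainder is not a VP.

Ungrammatical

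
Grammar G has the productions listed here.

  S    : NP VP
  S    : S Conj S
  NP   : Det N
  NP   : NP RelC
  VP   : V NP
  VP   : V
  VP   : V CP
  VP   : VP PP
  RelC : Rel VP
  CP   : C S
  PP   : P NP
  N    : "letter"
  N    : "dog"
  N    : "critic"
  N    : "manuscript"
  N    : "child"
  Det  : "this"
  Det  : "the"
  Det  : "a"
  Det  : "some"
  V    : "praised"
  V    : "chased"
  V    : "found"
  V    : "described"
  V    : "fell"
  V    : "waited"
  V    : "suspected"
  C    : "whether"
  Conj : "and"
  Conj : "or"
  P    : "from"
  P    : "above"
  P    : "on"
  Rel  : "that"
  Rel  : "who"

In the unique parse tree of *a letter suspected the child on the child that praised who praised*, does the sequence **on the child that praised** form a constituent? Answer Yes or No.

[S [NP [Det a] [N letter]] [VP [VP [V suspected] [NP [Det the] [N child]]] [PP [P on] [NP [NP [NP [Det the] [N child]] [RelC [Rel that] [VP [V praised]]]] [RelC [Rel who] [VP [V praised]]]]]]]
The smallest constituent containing 'on the child that praised' is the PP spanning 'on the child that praised who praised'; no single node in the tree dominates exactly the given words.

No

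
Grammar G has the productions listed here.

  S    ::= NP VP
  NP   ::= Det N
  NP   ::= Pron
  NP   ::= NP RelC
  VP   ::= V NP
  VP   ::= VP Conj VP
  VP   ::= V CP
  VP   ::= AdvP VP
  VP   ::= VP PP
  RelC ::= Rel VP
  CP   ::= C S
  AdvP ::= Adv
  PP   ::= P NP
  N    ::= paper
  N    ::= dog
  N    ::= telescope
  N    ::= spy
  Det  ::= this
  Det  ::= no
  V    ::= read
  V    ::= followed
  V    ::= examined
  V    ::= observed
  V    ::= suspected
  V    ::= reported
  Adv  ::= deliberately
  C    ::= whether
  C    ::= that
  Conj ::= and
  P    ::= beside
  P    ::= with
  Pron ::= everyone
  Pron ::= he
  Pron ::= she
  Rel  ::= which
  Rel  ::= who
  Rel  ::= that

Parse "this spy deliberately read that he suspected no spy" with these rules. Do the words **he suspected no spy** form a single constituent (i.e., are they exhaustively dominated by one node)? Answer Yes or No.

Yes

[S [NP [Det this] [N spy]] [VP [AdvP [Adv deliberately]] [VP [V read] [CP [C that] [S [NP [Pron he]] [VP [V suspected] [NP [Det no] [N spy]]]]]]]]
The words 'he suspected no spy' are exhaustively dominated by a single S node (built by S → NP VP), so they form a constituent.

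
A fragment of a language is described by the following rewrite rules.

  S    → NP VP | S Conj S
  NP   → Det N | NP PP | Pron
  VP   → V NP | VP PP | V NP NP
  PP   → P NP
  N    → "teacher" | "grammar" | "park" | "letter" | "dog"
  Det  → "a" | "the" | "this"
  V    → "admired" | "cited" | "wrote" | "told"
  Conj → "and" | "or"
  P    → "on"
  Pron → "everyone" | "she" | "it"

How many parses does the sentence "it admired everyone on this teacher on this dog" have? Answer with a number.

Two of the 5 distinct bracketings:
[S [NP [Pron it]] [VP [V admired] [NP [NP [Pron everyone]] [PP [P on] [NP [NP [Det this] [N teacher]] [PP [P on] [NP [Det this] [N dog]]]]]]]]
[S [NP [Pron it]] [VP [V admired] [NP [NP [NP [Pron everyone]] [PP [P on] [NP [Det this] [N teacher]]]] [PP [P on] [NP [Det this] [N dog]]]]]]
The trees differ in how a recursive rule is bracketed over the same span.

5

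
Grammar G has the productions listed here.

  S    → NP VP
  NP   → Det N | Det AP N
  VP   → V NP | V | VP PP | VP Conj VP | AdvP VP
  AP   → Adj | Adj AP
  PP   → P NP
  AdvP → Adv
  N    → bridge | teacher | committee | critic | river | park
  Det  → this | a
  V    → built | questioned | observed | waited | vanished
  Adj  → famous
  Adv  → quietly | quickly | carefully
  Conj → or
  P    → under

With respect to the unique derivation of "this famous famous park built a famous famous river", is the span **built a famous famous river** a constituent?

[S [NP [Det this] [AP [Adj famous] [AP [Adj famous]]] [N park]] [VP [V built] [NP [Det a] [AP [Adj famous] [AP [Adj famous]]] [N river]]]]
The words 'built a famous famous river' are exhaustively dominated by a single VP node (built by VP → V NP), so they form a constituent.

Yes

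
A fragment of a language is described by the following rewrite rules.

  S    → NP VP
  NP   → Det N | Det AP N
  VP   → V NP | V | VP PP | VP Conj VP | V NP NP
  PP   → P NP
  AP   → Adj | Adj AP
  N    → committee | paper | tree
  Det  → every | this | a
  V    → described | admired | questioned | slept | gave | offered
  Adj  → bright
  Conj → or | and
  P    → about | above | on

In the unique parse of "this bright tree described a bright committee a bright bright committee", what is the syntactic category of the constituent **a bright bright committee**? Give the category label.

NP

[S [NP [Det this] [AP [Adj bright]] [N tree]] [VP [V described] [NP [Det a] [AP [Adj bright]] [N committee]] [NP [Det a] [AP [Adj bright] [AP [Adj bright]]] [N committee]]]]
The span 'a bright bright committee' is the NP node built by NP → Det AP N.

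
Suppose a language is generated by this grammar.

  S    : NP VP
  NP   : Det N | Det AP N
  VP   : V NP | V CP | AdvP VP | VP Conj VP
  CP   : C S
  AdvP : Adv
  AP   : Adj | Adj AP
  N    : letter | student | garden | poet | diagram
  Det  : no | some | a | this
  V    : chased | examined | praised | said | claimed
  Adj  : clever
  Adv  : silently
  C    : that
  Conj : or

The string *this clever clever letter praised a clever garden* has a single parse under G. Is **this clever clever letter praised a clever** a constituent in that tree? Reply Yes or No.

No

[S [NP [Det this] [AP [Adj clever] [AP [Adj clever]]] [N letter]] [VP [V praised] [NP [Det a] [AP [Adj clever]] [N garden]]]]
The smallest constituent containing 'this clever clever letter praised a clever' is the S spanning 'this clever clever letter praised a clever garden'; no single node in the tree dominates exactly the given words.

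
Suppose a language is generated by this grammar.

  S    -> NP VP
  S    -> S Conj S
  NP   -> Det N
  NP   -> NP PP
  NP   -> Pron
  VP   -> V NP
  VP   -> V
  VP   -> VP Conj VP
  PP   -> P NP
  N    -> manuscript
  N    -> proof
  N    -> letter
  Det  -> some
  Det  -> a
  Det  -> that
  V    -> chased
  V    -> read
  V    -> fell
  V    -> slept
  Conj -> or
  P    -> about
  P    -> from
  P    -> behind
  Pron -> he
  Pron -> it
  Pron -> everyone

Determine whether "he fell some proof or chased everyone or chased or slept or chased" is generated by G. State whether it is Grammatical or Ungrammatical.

S
  NP
    Pron: he
  VP
    VP
      V: fell
      NP
        Det: some
        N: proof
    Conj: or
    VP
      VP
        V: chased
        NP
          Pron: everyone
      Conj: or
      VP
        VP
          V: chased
        Conj: or
        VP
          VP
            V: slept
          Conj: or
          VP
            V: chased
Every word is introduced by a lexical rule and the phrasal rules combine the resulting categories into a single S.

Grammatical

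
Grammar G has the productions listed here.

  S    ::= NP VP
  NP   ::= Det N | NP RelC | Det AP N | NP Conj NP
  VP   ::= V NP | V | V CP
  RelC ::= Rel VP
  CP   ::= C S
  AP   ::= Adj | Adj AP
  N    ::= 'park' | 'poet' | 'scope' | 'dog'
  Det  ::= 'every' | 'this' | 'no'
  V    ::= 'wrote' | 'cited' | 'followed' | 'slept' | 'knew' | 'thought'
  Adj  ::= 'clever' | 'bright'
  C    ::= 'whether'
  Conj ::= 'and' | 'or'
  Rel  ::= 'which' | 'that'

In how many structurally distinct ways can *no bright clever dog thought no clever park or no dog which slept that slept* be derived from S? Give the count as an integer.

Two of the 3 distinct bracketings:
[S [NP [Det no] [AP [Adj bright] [AP [Adj clever]]] [N dog]] [VP [V thought] [NP [NP [NP [NP [Det no] [AP [Adj clever]] [N park]] [Conj or] [NP [Det no] [N dog]]] [RelC [Rel which] [VP [V slept]]]] [RelC [Rel that] [VP [V slept]]]]]]
[S [NP [Det no] [AP [Adj bright] [AP [Adj clever]]] [N dog]] [VP [V thought] [NP [NP [NP [Det no] [AP [Adj clever]] [N park]] [Conj or] [NP [NP [Det no] [N dog]] [RelC [Rel which] [VP [V slept]]]]] [RelC [Rel that] [VP [V slept]]]]]]
The trees differ in how a recursive rule is bracketed over the same span.

3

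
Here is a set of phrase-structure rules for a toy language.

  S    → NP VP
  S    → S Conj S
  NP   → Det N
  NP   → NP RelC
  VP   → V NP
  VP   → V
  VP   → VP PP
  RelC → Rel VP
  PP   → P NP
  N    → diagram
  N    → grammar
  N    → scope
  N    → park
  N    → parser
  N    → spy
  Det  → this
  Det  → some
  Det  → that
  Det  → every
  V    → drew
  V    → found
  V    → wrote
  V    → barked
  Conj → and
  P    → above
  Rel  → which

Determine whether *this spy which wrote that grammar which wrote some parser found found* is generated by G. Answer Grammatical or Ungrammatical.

Ungrammatical

For S → NP VP, every NP-prefix leaves a non-VP remainder: after 'this spy' the remainder is not a VP; after 'this spy which wrote' the remainder is not a VP; after 'this spy which wrote that grammar' the remainder is not a VP (and 2 more). The alternative S rule S → S Conj S likewise has no satisfying split.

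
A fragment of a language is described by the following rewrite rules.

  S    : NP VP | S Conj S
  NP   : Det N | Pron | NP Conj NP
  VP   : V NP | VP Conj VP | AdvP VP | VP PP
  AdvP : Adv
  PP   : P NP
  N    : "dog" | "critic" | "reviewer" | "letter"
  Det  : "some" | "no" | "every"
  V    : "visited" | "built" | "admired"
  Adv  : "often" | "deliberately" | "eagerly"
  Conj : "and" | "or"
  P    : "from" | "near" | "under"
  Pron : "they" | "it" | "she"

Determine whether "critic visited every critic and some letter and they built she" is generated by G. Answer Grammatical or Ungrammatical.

Ungrammatical

For S → NP VP, no prefix of the string parses as an NP. The alternative S rule S → S Conj S likewise has no satisfying split.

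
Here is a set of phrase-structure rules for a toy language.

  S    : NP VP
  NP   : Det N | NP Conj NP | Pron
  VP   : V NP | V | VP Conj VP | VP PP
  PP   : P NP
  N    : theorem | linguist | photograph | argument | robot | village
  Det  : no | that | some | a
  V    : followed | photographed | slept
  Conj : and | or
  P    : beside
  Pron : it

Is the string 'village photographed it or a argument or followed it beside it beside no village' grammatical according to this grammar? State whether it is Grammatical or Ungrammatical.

For S → NP VP, no prefix of the string parses as an NP.

Ungrammatical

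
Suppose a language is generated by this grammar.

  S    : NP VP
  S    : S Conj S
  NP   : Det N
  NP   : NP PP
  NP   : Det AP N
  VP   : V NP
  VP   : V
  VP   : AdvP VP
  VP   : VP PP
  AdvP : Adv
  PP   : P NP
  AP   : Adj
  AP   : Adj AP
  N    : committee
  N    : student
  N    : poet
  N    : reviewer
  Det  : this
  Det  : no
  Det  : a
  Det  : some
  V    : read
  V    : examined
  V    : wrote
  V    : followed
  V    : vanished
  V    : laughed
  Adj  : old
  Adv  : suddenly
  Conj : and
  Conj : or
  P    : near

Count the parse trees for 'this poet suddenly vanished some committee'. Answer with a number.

[S [NP [Det this] [N poet]] [VP [AdvP [Adv suddenly]] [VP [V vanished] [NP [Det some] [N committee]]]]]
No rule offers an alternative attachment or grouping for any span, so this is the only derivation.

1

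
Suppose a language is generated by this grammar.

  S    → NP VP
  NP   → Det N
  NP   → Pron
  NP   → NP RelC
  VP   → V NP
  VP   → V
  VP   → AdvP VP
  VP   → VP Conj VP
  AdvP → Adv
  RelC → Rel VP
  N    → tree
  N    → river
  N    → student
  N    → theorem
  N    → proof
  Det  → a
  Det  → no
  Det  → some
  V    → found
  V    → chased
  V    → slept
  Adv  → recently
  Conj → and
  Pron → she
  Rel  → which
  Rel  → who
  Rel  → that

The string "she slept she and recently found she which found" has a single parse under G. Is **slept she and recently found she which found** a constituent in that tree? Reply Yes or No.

Yes

[S [NP [Pron she]] [VP [VP [V slept] [NP [Pron she]]] [Conj and] [VP [AdvP [Adv recently]] [VP [V found] [NP [NP [Pron she]] [RelC [Rel which] [VP [V found]]]]]]]]
The words 'slept she and recently found she which found' are exhaustively dominated by a single VP node (built by VP → VP Conj VP), so they form a constituent.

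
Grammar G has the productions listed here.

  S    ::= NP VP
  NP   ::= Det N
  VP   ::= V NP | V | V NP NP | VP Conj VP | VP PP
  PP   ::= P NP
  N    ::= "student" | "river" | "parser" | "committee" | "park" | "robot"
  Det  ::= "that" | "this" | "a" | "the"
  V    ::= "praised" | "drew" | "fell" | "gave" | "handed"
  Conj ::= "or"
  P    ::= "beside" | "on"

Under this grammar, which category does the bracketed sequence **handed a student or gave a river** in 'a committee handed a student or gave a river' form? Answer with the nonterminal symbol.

[S [NP [Det a] [N committee]] [VP [VP [V handed] [NP [Det a] [N student]]] [Conj or] [VP [V gave] [NP [Det a] [N river]]]]]
The span 'handed a student or gave a river' is the VP node built by VP → VP Conj VP.

VP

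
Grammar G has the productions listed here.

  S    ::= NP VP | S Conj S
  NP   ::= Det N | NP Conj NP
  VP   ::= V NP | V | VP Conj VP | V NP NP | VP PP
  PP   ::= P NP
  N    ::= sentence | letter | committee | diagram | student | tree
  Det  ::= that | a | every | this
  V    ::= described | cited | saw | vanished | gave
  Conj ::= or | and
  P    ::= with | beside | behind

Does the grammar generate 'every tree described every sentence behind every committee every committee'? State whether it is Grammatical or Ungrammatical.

For S → NP VP, the only prefix that parses as NP is 'every tree', but the remainder 'described every sentence behind every committee every committee' is not a VP under these rules. The alternative S rule S → S Conj S likewise has no satisfying split.

Ungrammatical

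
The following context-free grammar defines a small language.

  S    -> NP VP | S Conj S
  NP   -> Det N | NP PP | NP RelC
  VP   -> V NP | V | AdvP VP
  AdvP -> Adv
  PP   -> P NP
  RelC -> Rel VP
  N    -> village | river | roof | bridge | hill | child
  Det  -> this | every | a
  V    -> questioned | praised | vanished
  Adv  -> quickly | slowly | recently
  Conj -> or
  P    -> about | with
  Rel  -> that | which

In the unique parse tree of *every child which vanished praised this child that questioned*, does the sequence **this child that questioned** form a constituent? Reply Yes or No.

Yes

[S [NP [NP [Det every] [N child]] [RelC [Rel which] [VP [V vanished]]]] [VP [V praised] [NP [NP [Det this] [N child]] [RelC [Rel that] [VP [V questioned]]]]]]
The words 'this child that questioned' are exhaustively dominated by a single NP node (built by NP → NP RelC), so they form a constituent.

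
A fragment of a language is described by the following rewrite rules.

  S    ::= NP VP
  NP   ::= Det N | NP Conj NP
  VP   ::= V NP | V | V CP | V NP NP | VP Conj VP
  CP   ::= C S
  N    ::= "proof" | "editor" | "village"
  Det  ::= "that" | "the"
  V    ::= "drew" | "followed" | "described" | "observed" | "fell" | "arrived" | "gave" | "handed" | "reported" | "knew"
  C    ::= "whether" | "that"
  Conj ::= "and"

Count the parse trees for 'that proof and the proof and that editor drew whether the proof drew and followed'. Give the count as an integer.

Two of the 4 distinct bracketings:
[S [NP [NP [Det that] [N proof]] [Conj and] [NP [NP [Det the] [N proof]] [Conj and] [NP [Det that] [N editor]]]] [VP [V drew] [CP [C whether] [S [NP [Det the] [N proof]] [VP [VP [V drew]] [Conj and] [VP [V followed]]]]]]]
[S [NP [NP [Det that] [N proof]] [Conj and] [NP [NP [Det the] [N proof]] [Conj and] [NP [Det that] [N editor]]]] [VP [VP [V drew] [CP [C whether] [S [NP [Det the] [N proof]] [VP [V drew]]]]] [Conj and] [VP [V followed]]]]
The trees differ in how a recursive rule is bracketed over the same span.

4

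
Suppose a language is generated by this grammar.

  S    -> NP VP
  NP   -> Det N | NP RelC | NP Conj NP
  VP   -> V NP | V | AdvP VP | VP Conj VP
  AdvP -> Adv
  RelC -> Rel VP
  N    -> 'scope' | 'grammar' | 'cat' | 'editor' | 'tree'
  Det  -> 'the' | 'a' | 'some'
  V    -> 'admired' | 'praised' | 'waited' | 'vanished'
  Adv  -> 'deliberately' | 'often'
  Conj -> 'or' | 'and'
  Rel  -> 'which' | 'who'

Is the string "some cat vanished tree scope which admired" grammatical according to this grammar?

Ungrammatical

A V word can never sit immediately before an N word in any string this grammar generates, so the substring 'vanished tree' rules out a derivation.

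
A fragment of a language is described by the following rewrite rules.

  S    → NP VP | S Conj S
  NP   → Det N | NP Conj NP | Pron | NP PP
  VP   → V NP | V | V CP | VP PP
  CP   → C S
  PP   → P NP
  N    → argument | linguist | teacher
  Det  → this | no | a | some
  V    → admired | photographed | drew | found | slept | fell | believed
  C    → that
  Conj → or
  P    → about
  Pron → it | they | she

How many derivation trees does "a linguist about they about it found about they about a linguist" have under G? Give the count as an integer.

Two of the 4 distinct bracketings:
[S [NP [NP [Det a] [N linguist]] [PP [P about] [NP [NP [Pron they]] [PP [P about] [NP [Pron it]]]]]] [VP [VP [V found]] [PP [P about] [NP [NP [Pron they]] [PP [P about] [NP [Det a] [N linguist]]]]]]]
[S [NP [NP [Det a] [N linguist]] [PP [P about] [NP [NP [Pron they]] [PP [P about] [NP [Pron it]]]]]] [VP [VP [VP [V found]] [PP [P about] [NP [Pron they]]]] [PP [P about] [NP [Det a] [N linguist]]]]]
The trees differ in how a recursive rule is bracketed over the same span.

4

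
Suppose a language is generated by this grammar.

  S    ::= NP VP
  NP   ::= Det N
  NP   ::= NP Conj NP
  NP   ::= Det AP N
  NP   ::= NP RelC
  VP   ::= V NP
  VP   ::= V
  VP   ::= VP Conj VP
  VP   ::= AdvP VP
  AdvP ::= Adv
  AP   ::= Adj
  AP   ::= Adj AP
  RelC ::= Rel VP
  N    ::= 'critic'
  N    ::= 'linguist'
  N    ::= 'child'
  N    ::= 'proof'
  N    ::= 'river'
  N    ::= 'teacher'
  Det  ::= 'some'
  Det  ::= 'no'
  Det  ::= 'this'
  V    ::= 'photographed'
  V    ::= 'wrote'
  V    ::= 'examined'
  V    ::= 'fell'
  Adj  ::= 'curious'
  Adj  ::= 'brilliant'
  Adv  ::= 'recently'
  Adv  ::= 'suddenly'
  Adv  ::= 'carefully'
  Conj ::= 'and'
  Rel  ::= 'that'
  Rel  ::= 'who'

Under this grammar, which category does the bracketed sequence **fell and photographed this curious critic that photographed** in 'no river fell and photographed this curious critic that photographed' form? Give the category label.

S
  NP
    Det: no
    N: river
  VP
    VP
      V: fell
    Conj: and
    VP
      V: photographed
      NP
        NP
          Det: this
          AP
            Adj: curious
          N: critic
        RelC
          Rel: that
          VP
            V: photographed
The span 'fell and photographed this curious critic that photographed' is the VP node built by VP → VP Conj VP.

VP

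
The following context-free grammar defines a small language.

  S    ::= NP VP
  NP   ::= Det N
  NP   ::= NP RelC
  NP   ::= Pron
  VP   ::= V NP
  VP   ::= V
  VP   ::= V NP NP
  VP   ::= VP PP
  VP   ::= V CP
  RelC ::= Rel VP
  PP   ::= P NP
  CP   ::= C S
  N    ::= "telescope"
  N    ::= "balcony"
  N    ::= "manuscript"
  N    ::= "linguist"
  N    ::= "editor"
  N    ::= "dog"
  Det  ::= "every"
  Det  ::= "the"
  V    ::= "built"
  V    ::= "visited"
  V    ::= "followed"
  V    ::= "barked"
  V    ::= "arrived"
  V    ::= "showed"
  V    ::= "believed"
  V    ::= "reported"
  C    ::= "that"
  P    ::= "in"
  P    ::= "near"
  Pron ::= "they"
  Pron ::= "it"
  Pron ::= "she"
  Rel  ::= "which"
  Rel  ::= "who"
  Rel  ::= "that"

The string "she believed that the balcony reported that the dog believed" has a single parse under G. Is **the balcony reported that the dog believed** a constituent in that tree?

Yes

[S [NP [Pron she]] [VP [V believed] [CP [C that] [S [NP [Det the] [N balcony]] [VP [V reported] [CP [C that] [S [NP [Det the] [N dog]] [VP [V believed]]]]]]]]]
The words 'the balcony reported that the dog believed' are exhaustively dominated by a single S node (built by S → NP VP), so they form a constituent.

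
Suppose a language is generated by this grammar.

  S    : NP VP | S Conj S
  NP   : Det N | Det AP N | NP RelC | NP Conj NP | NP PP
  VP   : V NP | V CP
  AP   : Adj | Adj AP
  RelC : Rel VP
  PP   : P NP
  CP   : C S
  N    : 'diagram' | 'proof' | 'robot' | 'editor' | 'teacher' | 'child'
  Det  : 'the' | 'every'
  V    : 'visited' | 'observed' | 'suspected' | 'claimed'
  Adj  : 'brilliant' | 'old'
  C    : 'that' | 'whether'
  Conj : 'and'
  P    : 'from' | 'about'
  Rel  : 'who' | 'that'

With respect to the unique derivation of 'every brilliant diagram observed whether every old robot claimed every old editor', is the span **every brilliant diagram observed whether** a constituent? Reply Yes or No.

[S [NP [Det every] [AP [Adj brilliant]] [N diagram]] [VP [V observed] [CP [C whether] [S [NP [Det every] [AP [Adj old]] [N robot]] [VP [V claimed] [NP [Det every] [AP [Adj old]] [N editor]]]]]]]
The smallest constituent containing 'every brilliant diagram observed whether' is the S spanning 'every brilliant diagram observed whether every old robot claimed every old editor'; no single node in the tree dominates exactly the given words.

No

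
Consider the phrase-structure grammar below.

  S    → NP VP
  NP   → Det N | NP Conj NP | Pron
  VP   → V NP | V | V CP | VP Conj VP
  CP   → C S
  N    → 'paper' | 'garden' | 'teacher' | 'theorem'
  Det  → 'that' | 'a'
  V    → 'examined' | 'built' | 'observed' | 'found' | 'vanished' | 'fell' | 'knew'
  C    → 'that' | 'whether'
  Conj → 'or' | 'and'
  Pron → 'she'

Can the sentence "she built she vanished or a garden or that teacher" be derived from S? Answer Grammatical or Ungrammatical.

For S → NP VP, the only prefix that parses as NP is 'she', but the remainder 'built she vanished or a garden or that teacher' is not a VP under these rules.

Ungrammatical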